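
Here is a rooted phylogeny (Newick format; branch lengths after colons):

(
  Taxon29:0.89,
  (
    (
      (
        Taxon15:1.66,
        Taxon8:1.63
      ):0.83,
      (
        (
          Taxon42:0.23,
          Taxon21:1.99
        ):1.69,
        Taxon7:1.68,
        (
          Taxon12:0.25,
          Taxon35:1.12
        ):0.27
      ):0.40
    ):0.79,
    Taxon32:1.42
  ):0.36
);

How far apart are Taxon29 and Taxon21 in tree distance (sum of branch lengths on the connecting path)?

6.12

The path runs Taxon29 → … → MRCA → … → Taxon21; the MRCA is the root of the tree.
Branch lengths along that path: 0.89 + 0.36 + 0.79 + 0.40 + 1.69 + 1.99 = 6.12.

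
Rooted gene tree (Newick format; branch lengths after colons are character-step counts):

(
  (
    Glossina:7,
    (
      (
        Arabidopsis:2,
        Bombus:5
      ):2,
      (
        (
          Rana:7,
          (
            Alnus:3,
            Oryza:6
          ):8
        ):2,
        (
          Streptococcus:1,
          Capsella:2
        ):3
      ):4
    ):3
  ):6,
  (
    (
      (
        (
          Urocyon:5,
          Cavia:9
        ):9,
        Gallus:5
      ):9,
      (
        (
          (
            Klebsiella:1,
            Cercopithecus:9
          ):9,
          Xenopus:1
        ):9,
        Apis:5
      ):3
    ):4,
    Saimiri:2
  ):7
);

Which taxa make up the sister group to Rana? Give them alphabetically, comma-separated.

Rana attaches to the tree at the node subtending (Rana,(Alnus,Oryza)).
The other lineage descending from that same node — the sister group — is (Alnus,Oryza); its 2 tips in alphabetical order are the answer.

Alnus, Oryza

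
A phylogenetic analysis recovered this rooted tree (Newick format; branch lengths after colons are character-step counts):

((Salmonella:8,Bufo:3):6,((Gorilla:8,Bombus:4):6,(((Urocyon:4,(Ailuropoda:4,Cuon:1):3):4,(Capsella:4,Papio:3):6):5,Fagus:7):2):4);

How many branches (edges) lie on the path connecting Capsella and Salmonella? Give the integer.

The MRCA of Capsella and Salmonella is the root of the tree.
From Capsella up to that node: 5 branches. From Salmonella up to the same node: 2 branches. Total: 5 + 2 = 7.

7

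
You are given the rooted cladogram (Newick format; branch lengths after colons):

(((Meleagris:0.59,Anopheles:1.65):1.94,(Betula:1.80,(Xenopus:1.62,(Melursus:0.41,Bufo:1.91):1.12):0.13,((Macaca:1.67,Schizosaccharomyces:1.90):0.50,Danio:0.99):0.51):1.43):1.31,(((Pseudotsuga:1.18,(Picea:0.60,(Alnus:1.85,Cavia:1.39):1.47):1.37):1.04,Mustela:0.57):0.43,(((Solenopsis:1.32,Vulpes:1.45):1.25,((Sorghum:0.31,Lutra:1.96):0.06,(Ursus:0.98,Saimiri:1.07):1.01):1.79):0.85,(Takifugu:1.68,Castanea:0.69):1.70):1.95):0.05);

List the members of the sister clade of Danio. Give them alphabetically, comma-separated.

Danio attaches to the tree at the node subtending ((Macaca,Schizosaccharomyces),Danio).
The other lineage descending from that same node — the sister group — is (Macaca,Schizosaccharomyces); its 2 tips in alphabetical order are the answer.

Macaca, Schizosaccharomyces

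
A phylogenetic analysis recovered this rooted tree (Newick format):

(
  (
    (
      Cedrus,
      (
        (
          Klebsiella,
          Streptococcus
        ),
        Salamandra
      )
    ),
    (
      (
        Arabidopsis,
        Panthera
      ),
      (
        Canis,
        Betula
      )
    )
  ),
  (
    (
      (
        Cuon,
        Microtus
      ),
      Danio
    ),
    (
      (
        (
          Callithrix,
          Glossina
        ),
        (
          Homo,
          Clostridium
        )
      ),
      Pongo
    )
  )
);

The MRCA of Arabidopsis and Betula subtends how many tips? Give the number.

4

The MRCA of Arabidopsis and Betula is the node subtending ((Arabidopsis,Panthera),(Canis,Betula)).
That clade contains 4 terminal taxa: Arabidopsis, Betula, Canis, Panthera.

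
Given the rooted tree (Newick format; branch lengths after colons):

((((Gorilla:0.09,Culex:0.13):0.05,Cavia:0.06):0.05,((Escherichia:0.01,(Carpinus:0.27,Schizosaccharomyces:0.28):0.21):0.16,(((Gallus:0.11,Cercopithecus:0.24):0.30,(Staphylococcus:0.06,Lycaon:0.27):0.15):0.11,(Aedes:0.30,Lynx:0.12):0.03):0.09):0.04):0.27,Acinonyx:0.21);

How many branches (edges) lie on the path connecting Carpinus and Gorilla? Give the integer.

7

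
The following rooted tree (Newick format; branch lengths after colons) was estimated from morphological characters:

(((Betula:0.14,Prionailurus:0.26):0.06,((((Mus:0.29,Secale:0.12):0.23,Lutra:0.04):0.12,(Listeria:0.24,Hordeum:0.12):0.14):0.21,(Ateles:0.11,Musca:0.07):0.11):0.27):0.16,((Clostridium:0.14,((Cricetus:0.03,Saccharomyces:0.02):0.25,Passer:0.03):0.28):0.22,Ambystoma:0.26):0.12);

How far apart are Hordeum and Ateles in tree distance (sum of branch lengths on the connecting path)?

0.69

The path runs Hordeum → … → MRCA → … → Ateles; the MRCA is the node subtending ((((Mus,Secale),Lutra),(Listeria,Hordeum)),(Ateles,Musca)).
Branch lengths along that path: 0.12 + 0.14 + 0.21 + 0.11 + 0.11 = 0.69.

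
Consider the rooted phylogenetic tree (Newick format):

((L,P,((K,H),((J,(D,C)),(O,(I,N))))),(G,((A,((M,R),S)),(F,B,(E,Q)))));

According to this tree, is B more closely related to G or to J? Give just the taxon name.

G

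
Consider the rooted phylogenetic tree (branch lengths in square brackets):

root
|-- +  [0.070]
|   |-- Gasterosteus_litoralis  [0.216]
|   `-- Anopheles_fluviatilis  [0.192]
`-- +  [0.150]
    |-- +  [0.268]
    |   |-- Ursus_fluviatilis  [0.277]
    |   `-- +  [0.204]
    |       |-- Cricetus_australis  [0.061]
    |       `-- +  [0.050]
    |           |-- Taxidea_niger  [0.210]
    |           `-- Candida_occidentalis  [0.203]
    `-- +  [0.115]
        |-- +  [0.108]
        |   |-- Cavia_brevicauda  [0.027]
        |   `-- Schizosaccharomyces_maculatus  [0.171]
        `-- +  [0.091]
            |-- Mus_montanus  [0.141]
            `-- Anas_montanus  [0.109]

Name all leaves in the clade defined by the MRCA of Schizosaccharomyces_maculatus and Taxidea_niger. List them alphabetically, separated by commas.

Anas_montanus, Candida_occidentalis, Cavia_brevicauda, Cricetus_australis, Mus_montanus, Schizosaccharomyces_maculatus, Taxidea_niger, Ursus_fluviatilis

Tracing Schizosaccharomyces_maculatus: it sits inside (Cavia_brevicauda,Schizosaccharomyces_maculatus).
Tracing Taxidea_niger: it sits inside (Taxidea_niger,Candida_occidentalis).
The smallest clade enclosing both is ((Ursus_fluviatilis,(Cricetus_australis,(Taxidea_niger,Candida_occidentalis))),((Cavia_brevicauda,Schizosaccharomyces_maculatus),(Mus_montanus,Anas_montanus))); the answer is its 8 terminal taxa in alphabetical order.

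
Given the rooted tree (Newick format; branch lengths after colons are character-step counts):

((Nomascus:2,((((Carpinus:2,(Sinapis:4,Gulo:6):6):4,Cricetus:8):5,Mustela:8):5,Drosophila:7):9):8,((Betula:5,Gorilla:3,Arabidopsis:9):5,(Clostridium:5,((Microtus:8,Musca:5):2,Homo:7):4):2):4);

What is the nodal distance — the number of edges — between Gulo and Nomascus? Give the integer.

The MRCA of Gulo and Nomascus is the node subtending (Nomascus,((((Carpinus,(Sinapis,Gulo)),Cricetus),Mustela),Drosophila)).
From Gulo up to that node: 6 branches. From Nomascus up to the same node: 1 branch. Total: 6 + 1 = 7.

7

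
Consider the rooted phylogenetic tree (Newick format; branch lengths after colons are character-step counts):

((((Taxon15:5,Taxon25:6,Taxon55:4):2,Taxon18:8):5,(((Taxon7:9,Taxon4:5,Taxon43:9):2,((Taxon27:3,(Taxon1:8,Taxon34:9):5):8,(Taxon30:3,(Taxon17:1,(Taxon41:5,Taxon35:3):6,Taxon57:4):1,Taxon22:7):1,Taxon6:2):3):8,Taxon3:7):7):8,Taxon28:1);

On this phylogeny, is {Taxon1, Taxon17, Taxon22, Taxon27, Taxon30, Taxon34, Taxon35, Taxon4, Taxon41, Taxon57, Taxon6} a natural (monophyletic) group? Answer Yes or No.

No

The MRCA of the listed taxa subtends ((Taxon7,Taxon4,Taxon43),((Taxon27,(Taxon1,Taxon34)),(Taxon30,(Taxon17,(Taxon41,Taxon35),Taxon57),Taxon22),Taxon6)).
That clade also contains Taxon43, Taxon7, which are not in the proposed group, so the group is not monophyletic.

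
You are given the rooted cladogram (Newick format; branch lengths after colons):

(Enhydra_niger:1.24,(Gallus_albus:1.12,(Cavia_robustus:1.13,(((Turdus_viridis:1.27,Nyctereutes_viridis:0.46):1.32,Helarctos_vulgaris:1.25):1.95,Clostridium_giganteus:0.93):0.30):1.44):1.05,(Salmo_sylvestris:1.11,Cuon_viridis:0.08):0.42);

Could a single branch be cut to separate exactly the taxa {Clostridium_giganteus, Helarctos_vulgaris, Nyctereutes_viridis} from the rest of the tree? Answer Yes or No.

No

The MRCA of the listed taxa subtends (((Turdus_viridis,Nyctereutes_viridis),Helarctos_vulgaris),Clostridium_giganteus).
That clade also contains Turdus_viridis, which is not in the proposed group, so the group is not monophyletic.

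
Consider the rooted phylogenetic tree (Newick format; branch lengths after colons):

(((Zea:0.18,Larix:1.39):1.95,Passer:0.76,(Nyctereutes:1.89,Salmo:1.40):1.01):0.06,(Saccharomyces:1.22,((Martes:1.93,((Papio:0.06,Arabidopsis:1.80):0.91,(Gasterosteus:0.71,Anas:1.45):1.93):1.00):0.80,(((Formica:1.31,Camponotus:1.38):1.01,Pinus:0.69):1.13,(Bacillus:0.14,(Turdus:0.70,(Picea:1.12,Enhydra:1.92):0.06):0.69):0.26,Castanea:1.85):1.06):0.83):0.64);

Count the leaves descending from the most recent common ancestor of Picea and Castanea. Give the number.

The MRCA of Picea and Castanea is the node subtending (((Formica,Camponotus),Pinus),(Bacillus,(Turdus,(Picea,Enhydra))),Castanea).
That clade contains 8 terminal taxa: Bacillus, Camponotus, Castanea, Enhydra, Formica, Picea, Pinus, Turdus.

8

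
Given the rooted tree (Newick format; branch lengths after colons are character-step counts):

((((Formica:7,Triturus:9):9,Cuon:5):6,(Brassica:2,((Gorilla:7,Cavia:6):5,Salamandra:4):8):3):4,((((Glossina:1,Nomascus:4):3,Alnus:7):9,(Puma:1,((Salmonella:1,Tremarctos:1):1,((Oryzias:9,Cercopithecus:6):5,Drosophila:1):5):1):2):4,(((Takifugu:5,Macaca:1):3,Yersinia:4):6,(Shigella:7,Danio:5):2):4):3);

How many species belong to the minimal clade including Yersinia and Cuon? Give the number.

21

The MRCA of Yersinia and Cuon is the root, so the clade is the entire tree.
That clade contains 21 terminal taxa: Alnus, Brassica, Cavia, Cercopithecus, Cuon, Danio, Drosophila, Formica, Glossina, Gorilla, Macaca, Nomascus, Oryzias, Puma, Salamandra, Salmonella, Shigella, Takifugu, Tremarctos, Triturus, Yersinia.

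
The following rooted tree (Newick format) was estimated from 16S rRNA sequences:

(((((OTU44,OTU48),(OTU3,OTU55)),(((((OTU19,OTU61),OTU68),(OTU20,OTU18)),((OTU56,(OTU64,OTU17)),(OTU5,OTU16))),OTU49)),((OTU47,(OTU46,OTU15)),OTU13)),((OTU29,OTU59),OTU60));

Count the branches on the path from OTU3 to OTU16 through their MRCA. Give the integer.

The MRCA of OTU3 and OTU16 is the node subtending (((OTU44,OTU48),(OTU3,OTU55)),(((((OTU19,OTU61),OTU68),(OTU20,OTU18)),((OTU56,(OTU64,OTU17)),(OTU5,OTU16))),OTU49)).
From OTU3 up to that node: 3 branches. From OTU16 up to the same node: 5 branches. Total: 3 + 5 = 8.

8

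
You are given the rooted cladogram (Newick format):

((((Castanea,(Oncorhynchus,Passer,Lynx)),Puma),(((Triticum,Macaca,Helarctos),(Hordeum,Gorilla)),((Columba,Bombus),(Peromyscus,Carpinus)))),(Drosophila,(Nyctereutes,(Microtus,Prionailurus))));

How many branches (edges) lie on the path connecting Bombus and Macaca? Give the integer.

The MRCA of Bombus and Macaca is the node subtending (((Triticum,Macaca,Helarctos),(Hordeum,Gorilla)),((Columba,Bombus),(Peromyscus,Carpinus))).
From Bombus up to that node: 3 branches. From Macaca up to the same node: 3 branches. Total: 3 + 3 = 6.

6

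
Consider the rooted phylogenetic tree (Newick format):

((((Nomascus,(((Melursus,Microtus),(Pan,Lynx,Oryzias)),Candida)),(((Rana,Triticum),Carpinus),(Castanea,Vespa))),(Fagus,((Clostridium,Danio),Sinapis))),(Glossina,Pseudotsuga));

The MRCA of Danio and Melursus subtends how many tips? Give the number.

16

The MRCA of Danio and Melursus is the node subtending (((Nomascus,(((Melursus,Microtus),(Pan,Lynx,Oryzias)),Candida)),(((Rana,Triticum),Carpinus),(Castanea,Vespa))),(Fagus,((Clostridium,Danio),Sinapis))).
That clade contains 16 terminal taxa: Candida, Carpinus, Castanea, Clostridium, Danio, Fagus, Lynx, Melursus, Microtus, Nomascus, Oryzias, Pan, Rana, Sinapis, Triticum, Vespa.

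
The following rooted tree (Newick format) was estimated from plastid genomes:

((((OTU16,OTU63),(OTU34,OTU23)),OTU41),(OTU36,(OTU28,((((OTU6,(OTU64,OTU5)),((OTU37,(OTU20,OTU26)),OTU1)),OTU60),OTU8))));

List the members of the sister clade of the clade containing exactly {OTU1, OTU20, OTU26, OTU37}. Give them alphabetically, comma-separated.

OTU5, OTU6, OTU64

The clade containing exactly {OTU1, OTU20, OTU26, OTU37} attaches to the tree at the node subtending ((OTU6,(OTU64,OTU5)),((OTU37,(OTU20,OTU26)),OTU1)).
The other lineage descending from that same node — the sister group — is (OTU6,(OTU64,OTU5)); its 3 tips in alphabetical order are the answer.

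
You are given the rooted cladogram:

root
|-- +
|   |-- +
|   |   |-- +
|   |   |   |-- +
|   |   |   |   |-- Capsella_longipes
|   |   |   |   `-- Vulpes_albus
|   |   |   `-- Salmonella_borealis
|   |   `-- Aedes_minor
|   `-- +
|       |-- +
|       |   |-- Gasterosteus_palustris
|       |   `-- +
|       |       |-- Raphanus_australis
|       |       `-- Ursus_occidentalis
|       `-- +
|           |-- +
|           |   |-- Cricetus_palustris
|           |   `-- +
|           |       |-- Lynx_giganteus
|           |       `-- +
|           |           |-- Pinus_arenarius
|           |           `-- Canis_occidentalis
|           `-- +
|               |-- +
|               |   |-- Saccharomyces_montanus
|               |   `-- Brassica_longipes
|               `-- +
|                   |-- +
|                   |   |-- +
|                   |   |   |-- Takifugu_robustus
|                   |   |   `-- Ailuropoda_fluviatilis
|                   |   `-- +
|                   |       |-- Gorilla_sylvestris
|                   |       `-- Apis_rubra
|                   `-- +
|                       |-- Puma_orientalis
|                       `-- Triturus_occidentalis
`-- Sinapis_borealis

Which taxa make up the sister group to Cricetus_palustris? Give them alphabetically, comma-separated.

Canis_occidentalis, Lynx_giganteus, Pinus_arenarius

Cricetus_palustris attaches to the tree at the node subtending (Cricetus_palustris,(Lynx_giganteus,(Pinus_arenarius,Canis_occidentalis))).
The other lineage descending from that same node — the sister group — is (Lynx_giganteus,(Pinus_arenarius,Canis_occidentalis)); its 3 tips in alphabetical order are the answer.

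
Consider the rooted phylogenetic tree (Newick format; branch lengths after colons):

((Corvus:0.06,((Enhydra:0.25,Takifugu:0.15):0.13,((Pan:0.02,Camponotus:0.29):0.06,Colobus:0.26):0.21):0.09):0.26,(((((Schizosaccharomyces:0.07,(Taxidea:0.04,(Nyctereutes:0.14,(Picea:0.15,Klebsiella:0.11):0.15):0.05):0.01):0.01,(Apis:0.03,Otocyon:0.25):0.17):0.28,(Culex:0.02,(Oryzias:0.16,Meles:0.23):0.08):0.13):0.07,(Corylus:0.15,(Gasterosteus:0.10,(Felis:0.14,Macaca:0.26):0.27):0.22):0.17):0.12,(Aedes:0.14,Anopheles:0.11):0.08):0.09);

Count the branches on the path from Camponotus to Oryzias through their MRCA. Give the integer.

The MRCA of Camponotus and Oryzias is the root of the tree.
From Camponotus up to that node: 5 branches. From Oryzias up to the same node: 6 branches. Total: 5 + 6 = 11.

11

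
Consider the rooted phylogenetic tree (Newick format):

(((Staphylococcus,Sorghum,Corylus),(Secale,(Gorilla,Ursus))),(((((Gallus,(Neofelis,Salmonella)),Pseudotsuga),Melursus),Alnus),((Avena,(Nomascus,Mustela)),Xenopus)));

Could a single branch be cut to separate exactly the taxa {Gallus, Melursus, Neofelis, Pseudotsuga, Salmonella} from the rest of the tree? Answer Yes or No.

The most recent common ancestor of these taxa subtends (((Gallus,(Neofelis,Salmonella)),Pseudotsuga),Melursus).
That clade has exactly 5 tips — every listed taxon and nothing else — so the group is monophyletic.

Yes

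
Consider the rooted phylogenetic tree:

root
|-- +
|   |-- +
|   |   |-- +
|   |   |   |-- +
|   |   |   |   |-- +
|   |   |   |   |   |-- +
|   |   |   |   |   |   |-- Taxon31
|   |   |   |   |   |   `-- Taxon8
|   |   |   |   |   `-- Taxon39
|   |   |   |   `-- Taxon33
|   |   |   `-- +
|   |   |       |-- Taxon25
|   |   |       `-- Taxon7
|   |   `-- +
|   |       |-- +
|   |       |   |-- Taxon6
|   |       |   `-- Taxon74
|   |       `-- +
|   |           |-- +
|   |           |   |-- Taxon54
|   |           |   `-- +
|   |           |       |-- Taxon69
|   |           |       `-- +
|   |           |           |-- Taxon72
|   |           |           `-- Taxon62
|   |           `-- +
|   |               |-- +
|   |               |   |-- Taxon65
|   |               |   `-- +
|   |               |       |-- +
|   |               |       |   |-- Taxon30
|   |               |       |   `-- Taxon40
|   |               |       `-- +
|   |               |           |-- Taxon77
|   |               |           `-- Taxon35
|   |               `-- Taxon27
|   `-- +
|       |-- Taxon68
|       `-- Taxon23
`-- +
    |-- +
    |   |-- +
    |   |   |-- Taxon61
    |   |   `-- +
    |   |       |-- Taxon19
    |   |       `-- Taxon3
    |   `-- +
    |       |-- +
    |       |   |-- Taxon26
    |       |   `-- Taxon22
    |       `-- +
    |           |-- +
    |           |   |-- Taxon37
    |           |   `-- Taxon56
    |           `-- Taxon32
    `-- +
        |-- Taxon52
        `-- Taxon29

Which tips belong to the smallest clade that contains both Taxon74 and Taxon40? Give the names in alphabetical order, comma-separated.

Taxon27, Taxon30, Taxon35, Taxon40, Taxon54, Taxon6, Taxon62, Taxon65, Taxon69, Taxon72, Taxon74, Taxon77

Tracing Taxon74: it sits inside (Taxon6,Taxon74).
Tracing Taxon40: it sits inside (Taxon30,Taxon40).
The smallest clade enclosing both is ((Taxon6,Taxon74),((Taxon54,(Taxon69,(Taxon72,Taxon62))),((Taxon65,((Taxon30,Taxon40),(Taxon77,Taxon35))),Taxon27))); the answer is its 12 terminal taxa in alphabetical order.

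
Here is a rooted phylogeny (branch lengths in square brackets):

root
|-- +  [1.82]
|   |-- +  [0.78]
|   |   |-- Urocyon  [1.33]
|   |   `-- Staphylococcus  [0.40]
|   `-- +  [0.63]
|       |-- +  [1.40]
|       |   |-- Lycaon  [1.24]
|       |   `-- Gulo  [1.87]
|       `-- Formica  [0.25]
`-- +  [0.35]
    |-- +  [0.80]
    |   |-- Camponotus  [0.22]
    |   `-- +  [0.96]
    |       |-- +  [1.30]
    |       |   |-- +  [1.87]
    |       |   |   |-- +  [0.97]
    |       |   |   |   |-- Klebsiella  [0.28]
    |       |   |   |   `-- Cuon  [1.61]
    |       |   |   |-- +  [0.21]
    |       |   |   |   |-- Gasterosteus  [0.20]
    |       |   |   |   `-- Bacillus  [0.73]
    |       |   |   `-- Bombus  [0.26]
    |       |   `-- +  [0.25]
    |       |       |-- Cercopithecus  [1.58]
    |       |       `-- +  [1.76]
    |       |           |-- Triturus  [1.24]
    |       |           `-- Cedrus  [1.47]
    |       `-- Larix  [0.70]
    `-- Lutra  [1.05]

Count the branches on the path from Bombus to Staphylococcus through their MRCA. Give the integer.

9

The MRCA of Bombus and Staphylococcus is the root of the tree.
From Bombus up to that node: 6 branches. From Staphylococcus up to the same node: 3 branches. Total: 6 + 3 = 9.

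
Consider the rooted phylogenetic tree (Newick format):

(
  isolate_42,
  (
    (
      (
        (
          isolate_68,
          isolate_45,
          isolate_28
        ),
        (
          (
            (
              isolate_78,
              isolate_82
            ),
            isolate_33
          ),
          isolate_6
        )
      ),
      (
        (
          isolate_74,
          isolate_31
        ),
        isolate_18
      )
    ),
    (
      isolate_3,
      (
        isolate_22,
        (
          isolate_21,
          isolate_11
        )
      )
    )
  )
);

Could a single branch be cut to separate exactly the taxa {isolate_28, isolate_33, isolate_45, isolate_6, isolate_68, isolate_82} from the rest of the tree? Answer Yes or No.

No

The MRCA of the listed taxa subtends ((isolate_68,isolate_45,isolate_28),(((isolate_78,isolate_82),isolate_33),isolate_6)).
That clade also contains isolate_78, which is not in the proposed group, so the group is not monophyletic.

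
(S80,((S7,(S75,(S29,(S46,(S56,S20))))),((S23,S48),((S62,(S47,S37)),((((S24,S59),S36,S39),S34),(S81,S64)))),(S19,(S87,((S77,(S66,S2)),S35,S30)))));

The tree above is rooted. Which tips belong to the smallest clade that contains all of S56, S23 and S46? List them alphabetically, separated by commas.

S19, S2, S20, S23, S24, S29, S30, S34, S35, S36, S37, S39, S46, S47, S48, S56, S59, S62, S64, S66, S7, S75, S77, S81, S87

Tracing S56: it sits inside (S56,S20).
Tracing S23: it sits inside (S23,S48).
Tracing S46: it sits inside (S46,(S56,S20)).
The smallest clade enclosing all 3 is ((S7,(S75,(S29,(S46,(S56,S20))))),((S23,S48),((S62,(S47,S37)),((((S24,S59),S36,S39),S34),(S81,S64)))),(S19,(S87,((S77,(S66,S2)),S35,S30)))); the answer is its 25 terminal taxa in alphabetical order.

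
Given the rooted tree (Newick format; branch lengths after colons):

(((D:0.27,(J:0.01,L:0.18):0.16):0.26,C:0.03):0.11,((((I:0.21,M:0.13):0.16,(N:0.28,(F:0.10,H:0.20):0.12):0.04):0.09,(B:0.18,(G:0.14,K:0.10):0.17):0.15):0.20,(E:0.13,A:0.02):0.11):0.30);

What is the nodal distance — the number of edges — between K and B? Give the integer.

The MRCA of K and B is the node subtending (B,(G,K)).
From K up to that node: 2 branches. From B up to the same node: 1 branch. Total: 2 + 1 = 3.

3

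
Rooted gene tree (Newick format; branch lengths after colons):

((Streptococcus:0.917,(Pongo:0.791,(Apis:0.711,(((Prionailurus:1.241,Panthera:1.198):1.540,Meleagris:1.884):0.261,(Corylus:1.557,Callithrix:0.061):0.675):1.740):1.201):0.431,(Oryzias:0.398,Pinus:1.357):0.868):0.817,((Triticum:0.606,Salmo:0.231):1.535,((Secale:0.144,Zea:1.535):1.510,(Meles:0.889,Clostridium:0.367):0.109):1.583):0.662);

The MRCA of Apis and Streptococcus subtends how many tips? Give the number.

The MRCA of Apis and Streptococcus is the node subtending (Streptococcus,(Pongo,(Apis,(((Prionailurus,Panthera),Meleagris),(Corylus,Callithrix)))),(Oryzias,Pinus)).
That clade contains 10 terminal taxa: Apis, Callithrix, Corylus, Meleagris, Oryzias, Panthera, Pinus, Pongo, Prionailurus, Streptococcus.

10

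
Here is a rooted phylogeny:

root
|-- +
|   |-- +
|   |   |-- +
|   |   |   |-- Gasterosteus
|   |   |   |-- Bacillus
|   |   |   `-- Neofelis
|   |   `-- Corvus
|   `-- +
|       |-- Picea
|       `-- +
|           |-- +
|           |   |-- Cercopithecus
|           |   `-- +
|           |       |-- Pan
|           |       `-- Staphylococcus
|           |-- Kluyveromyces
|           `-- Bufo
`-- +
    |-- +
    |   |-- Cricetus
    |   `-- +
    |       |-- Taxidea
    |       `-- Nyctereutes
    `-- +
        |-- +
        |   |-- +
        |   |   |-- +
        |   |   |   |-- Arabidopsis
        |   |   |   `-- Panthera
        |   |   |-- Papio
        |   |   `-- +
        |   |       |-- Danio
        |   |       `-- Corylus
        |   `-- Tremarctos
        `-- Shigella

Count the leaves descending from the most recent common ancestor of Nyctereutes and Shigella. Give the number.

10

The MRCA of Nyctereutes and Shigella is the node subtending ((Cricetus,(Taxidea,Nyctereutes)),((((Arabidopsis,Panthera),Papio,(Danio,Corylus)),Tremarctos),Shigella)).
That clade contains 10 terminal taxa: Arabidopsis, Corylus, Cricetus, Danio, Nyctereutes, Panthera, Papio, Shigella, Taxidea, Tremarctos.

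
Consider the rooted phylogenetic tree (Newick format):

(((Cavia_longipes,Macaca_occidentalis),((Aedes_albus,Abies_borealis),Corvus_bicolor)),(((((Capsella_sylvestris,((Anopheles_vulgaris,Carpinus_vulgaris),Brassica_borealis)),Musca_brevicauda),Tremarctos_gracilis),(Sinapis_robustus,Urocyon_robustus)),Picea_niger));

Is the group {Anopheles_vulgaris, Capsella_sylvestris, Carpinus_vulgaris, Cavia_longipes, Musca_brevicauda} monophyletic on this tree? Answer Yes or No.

The MRCA of the listed taxa is the root, so the smallest clade containing them is the whole tree.
That clade also contains Abies_borealis, Aedes_albus, Brassica_borealis, Corvus_bicolor, Macaca_occidentalis, Picea_niger, Sinapis_robustus, Tremarctos_gracilis, Urocyon_robustus, which are not in the proposed group, so the group is not monophyletic.

No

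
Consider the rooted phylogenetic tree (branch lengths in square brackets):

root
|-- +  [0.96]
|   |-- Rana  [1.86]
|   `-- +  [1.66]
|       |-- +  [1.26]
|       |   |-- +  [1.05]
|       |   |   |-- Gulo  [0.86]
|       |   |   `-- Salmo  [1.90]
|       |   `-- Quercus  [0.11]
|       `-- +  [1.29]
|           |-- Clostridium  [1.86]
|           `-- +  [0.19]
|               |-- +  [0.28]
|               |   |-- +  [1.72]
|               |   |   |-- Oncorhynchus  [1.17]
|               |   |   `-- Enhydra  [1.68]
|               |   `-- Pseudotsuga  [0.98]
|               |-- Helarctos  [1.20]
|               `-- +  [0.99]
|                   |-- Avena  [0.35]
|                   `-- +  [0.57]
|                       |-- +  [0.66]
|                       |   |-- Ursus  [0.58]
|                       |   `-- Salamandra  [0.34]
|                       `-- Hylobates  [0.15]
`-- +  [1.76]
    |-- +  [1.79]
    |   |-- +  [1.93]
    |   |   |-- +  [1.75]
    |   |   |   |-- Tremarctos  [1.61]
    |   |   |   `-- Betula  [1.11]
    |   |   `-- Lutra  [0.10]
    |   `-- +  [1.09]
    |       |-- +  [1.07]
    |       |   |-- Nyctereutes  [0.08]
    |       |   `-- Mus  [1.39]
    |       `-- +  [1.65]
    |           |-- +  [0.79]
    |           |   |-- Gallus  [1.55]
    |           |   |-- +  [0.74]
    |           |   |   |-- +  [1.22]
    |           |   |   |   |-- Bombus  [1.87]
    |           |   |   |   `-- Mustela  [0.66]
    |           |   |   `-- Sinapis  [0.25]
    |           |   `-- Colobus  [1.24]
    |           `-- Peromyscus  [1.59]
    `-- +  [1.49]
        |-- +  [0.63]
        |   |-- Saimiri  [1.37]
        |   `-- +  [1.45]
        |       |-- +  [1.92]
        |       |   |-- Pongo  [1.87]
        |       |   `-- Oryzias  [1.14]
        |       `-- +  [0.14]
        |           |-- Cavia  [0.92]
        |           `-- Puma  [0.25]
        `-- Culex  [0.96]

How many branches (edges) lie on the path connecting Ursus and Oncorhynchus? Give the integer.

The MRCA of Ursus and Oncorhynchus is the node subtending (((Oncorhynchus,Enhydra),Pseudotsuga),Helarctos,(Avena,((Ursus,Salamandra),Hylobates))).
From Ursus up to that node: 4 branches. From Oncorhynchus up to the same node: 3 branches. Total: 4 + 3 = 7.

7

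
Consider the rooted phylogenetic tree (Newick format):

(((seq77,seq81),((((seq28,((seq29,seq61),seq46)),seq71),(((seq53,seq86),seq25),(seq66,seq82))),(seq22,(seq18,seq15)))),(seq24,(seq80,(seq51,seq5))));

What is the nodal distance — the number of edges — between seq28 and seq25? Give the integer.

6

The MRCA of seq28 and seq25 is the node subtending (((seq28,((seq29,seq61),seq46)),seq71),(((seq53,seq86),seq25),(seq66,seq82))).
From seq28 up to that node: 3 branches. From seq25 up to the same node: 3 branches. Total: 3 + 3 = 6.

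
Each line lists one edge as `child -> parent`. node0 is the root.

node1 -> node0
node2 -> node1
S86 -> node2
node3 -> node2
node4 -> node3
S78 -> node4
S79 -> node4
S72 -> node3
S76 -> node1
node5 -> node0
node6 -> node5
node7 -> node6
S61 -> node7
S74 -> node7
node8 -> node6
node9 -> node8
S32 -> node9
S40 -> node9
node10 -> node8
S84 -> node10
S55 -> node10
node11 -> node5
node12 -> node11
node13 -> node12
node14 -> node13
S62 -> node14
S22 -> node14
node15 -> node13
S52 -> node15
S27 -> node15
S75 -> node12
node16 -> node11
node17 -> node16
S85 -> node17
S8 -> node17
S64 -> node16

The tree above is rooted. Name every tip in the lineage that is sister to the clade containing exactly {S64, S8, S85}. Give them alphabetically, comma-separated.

The clade containing exactly {S64, S8, S85} attaches to the tree at the node subtending ((((S62,S22),(S52,S27)),S75),((S85,S8),S64)).
The other lineage descending from that same node — the sister group — is (((S62,S22),(S52,S27)),S75); its 5 tips in alphabetical order are the answer.

S22, S27, S52, S62, S75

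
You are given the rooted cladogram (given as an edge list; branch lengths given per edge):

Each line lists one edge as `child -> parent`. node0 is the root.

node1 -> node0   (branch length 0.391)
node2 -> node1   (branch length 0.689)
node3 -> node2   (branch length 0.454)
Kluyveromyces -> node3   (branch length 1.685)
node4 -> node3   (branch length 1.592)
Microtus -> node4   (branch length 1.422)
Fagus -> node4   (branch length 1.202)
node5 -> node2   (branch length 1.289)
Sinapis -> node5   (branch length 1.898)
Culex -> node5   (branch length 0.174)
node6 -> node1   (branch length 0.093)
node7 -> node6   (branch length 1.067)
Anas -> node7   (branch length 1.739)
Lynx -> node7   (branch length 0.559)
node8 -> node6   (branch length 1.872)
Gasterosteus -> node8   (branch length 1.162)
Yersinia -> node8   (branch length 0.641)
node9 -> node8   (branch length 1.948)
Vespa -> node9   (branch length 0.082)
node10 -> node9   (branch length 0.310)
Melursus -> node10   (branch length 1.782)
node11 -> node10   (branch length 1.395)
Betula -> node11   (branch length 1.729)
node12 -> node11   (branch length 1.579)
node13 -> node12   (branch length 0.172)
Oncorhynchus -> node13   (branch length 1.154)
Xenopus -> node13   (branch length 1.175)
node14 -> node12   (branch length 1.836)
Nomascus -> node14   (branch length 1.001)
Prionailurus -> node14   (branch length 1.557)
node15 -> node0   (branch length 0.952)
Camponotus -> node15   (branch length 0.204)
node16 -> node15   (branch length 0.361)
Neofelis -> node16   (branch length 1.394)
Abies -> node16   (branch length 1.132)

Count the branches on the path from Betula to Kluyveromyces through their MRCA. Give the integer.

9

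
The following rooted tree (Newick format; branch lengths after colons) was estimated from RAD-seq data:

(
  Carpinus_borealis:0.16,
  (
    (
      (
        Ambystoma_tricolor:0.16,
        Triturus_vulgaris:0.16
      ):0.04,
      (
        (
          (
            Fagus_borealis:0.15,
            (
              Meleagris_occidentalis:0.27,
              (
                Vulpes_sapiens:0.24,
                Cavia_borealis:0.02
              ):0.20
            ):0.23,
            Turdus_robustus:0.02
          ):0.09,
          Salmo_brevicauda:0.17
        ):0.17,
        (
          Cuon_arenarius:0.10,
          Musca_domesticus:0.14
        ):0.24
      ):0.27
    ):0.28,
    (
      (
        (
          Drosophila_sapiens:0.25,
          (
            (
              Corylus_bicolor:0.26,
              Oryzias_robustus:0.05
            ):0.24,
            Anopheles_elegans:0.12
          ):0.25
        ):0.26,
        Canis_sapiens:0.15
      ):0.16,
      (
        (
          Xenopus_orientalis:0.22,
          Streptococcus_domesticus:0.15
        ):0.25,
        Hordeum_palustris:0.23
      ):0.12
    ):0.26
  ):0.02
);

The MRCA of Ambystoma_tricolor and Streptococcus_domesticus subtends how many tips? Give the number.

18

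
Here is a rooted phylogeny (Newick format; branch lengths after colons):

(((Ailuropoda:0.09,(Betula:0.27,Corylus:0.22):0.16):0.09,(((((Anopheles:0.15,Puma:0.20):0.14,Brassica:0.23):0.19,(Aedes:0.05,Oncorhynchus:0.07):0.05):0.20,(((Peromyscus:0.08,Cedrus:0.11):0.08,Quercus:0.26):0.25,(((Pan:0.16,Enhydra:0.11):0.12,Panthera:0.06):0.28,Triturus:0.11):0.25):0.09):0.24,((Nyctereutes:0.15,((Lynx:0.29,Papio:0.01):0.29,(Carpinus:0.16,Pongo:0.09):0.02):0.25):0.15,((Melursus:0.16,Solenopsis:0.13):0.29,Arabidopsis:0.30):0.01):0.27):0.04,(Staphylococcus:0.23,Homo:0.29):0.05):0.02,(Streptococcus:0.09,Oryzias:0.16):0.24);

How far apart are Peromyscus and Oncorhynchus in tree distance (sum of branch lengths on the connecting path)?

The path runs Peromyscus → … → MRCA → … → Oncorhynchus; the MRCA is the node subtending ((((Anopheles,Puma),Brassica),(Aedes,Oncorhynchus)),(((Peromyscus,Cedrus),Quercus),(((Pan,Enhydra),Panthera),Triturus))).
Branch lengths along that path: 0.08 + 0.08 + 0.25 + 0.09 + 0.20 + 0.05 + 0.07 = 0.82.

0.82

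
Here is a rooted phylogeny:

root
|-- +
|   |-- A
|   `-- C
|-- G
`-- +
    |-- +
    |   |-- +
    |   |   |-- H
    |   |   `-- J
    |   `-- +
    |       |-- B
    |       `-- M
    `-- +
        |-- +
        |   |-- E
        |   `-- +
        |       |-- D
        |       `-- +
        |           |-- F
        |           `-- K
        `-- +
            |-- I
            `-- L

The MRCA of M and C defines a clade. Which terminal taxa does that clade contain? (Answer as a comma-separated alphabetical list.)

A, B, C, D, E, F, G, H, I, J, K, L, M

Tracing M: it sits inside (B,M).
Tracing C: it sits inside (A,C).
The smallest clade enclosing both is the whole tree (their MRCA is the root), so the answer is all 13 tips in alphabetical order.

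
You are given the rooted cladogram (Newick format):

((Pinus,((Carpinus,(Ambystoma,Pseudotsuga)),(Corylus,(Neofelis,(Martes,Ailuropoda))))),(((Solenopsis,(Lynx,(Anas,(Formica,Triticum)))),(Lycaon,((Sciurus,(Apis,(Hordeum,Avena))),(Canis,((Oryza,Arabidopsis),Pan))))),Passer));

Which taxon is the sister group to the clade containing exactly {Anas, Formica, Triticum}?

Lynx

The clade containing exactly {Anas, Formica, Triticum} attaches to the tree at the node subtending (Lynx,(Anas,(Formica,Triticum))).
The other lineage descending from that same node — the sister group — is the single tip Lynx.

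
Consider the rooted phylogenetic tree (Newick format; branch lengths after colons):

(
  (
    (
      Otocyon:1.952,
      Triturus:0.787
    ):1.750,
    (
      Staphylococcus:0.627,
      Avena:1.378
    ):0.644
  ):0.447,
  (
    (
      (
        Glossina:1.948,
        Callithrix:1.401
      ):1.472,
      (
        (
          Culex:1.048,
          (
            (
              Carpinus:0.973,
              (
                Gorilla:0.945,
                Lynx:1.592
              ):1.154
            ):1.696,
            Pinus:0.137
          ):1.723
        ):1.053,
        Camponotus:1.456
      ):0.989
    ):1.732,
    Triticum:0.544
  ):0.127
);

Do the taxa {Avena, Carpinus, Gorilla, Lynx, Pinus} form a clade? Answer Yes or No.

No

The MRCA of the listed taxa is the root, so the smallest clade containing them is the whole tree.
That clade also contains Callithrix, Camponotus, Culex, Glossina, Otocyon, Staphylococcus, Triticum, Triturus, which are not in the proposed group, so the group is not monophyletic.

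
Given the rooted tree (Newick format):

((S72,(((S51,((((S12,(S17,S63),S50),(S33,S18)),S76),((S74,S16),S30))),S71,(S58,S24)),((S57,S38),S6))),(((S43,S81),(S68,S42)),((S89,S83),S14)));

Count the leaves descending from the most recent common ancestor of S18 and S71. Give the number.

14

The MRCA of S18 and S71 is the node subtending ((S51,((((S12,(S17,S63),S50),(S33,S18)),S76),((S74,S16),S30))),S71,(S58,S24)).
That clade contains 14 terminal taxa: S12, S16, S17, S18, S24, S30, S33, S50, S51, S58, S63, S71, S74, S76.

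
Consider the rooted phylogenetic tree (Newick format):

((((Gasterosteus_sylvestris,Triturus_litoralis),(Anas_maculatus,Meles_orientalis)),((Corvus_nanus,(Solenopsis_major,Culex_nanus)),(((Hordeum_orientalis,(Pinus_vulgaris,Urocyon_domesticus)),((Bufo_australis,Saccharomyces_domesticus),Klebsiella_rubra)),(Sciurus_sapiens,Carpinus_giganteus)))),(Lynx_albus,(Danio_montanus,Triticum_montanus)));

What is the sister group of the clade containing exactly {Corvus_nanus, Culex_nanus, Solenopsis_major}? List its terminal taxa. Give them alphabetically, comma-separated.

Bufo_australis, Carpinus_giganteus, Hordeum_orientalis, Klebsiella_rubra, Pinus_vulgaris, Saccharomyces_domesticus, Sciurus_sapiens, Urocyon_domesticus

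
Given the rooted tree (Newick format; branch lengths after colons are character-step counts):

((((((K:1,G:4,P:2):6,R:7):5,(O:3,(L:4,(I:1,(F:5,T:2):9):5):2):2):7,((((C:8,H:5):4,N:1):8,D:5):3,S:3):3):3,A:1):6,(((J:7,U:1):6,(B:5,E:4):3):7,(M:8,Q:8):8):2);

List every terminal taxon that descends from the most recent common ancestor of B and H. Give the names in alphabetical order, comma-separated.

Tracing B: it sits inside (B,E).
Tracing H: it sits inside (C,H).
The smallest clade enclosing both is the whole tree (their MRCA is the root), so the answer is all 21 tips in alphabetical order.

A, B, C, D, E, F, G, H, I, J, K, L, M, N, O, P, Q, R, S, T, U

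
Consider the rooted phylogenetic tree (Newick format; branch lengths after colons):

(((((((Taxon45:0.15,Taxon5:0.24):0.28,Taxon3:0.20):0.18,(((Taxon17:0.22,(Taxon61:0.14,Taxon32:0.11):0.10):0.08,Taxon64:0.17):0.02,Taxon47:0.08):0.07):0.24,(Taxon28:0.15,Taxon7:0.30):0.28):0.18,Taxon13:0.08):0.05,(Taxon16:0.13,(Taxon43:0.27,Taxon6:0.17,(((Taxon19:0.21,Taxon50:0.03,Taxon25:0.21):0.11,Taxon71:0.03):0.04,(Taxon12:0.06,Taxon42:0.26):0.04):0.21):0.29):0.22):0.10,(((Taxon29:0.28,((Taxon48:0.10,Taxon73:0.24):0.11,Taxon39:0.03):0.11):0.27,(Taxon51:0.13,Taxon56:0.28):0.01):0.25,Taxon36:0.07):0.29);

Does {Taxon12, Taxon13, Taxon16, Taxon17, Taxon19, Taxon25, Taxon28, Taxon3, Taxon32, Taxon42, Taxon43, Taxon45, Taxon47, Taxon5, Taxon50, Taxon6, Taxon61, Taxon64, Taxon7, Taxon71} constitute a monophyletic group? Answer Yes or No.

Yes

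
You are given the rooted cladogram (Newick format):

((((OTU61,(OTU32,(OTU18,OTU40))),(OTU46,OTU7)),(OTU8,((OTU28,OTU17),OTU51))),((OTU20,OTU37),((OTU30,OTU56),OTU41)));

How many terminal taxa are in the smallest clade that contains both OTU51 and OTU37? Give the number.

The MRCA of OTU51 and OTU37 is the root, so the clade is the entire tree.
That clade contains 15 terminal taxa: OTU17, OTU18, OTU20, OTU28, OTU30, OTU32, OTU37, OTU40, OTU41, OTU46, OTU51, OTU56, OTU61, OTU7, OTU8.

15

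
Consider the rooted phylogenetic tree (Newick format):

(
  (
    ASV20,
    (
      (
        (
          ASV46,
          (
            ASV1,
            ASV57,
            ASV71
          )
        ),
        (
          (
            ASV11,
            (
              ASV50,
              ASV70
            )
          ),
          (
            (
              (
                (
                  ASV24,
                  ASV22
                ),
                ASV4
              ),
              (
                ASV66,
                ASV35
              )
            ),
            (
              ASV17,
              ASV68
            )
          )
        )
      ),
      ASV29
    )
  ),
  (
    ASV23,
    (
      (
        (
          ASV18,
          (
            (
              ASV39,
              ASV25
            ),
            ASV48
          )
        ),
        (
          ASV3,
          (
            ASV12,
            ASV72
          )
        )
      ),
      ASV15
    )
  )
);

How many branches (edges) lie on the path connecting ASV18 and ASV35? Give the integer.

13

The MRCA of ASV18 and ASV35 is the root of the tree.
From ASV18 up to that node: 5 branches. From ASV35 up to the same node: 8 branches. Total: 5 + 8 = 13.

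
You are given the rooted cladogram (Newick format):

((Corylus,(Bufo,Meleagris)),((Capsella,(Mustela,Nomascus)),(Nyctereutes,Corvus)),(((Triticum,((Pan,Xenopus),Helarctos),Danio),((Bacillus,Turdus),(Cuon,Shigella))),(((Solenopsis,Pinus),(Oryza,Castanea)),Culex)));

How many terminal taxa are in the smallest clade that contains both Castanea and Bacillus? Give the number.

14

The MRCA of Castanea and Bacillus is the node subtending (((Triticum,((Pan,Xenopus),Helarctos),Danio),((Bacillus,Turdus),(Cuon,Shigella))),(((Solenopsis,Pinus),(Oryza,Castanea)),Culex)).
That clade contains 14 terminal taxa: Bacillus, Castanea, Culex, Cuon, Danio, Helarctos, Oryza, Pan, Pinus, Shigella, Solenopsis, Triticum, Turdus, Xenopus.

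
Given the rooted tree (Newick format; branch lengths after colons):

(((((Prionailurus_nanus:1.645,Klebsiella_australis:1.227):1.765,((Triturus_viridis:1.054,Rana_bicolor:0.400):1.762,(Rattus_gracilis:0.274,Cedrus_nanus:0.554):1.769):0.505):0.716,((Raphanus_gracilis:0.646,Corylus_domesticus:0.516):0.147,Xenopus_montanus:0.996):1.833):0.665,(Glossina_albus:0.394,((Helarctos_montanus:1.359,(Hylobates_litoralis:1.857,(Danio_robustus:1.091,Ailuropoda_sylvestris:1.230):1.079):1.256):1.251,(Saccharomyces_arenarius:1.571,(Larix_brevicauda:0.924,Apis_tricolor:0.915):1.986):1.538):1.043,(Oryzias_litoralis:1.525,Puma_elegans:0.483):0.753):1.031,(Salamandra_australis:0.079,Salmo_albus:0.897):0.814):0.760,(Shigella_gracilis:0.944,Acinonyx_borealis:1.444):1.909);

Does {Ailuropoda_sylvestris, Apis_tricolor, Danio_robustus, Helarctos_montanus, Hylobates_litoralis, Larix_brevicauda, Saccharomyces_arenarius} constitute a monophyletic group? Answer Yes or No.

Yes

The most recent common ancestor of these taxa subtends ((Helarctos_montanus,(Hylobates_litoralis,(Danio_robustus,Ailuropoda_sylvestris))),(Saccharomyces_arenarius,(Larix_brevicauda,Apis_tricolor))).
That clade has exactly 7 tips — every listed taxon and nothing else — so the group is monophyletic.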